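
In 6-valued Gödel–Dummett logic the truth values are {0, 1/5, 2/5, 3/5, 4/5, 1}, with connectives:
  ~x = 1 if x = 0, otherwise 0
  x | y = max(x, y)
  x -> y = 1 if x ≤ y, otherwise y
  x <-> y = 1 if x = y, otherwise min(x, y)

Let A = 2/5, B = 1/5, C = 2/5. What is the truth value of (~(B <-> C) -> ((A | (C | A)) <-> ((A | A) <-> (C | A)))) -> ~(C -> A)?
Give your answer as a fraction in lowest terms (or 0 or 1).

0

B <-> C = 1/5 <-> 2/5 = 1/5
~(B <-> C) = ~1/5 = 0
C | A = 2/5 | 2/5 = 2/5
A | (C | A) = 2/5 | 2/5 = 2/5
A | A = 2/5 | 2/5 = 2/5
C | A = 2/5 | 2/5 = 2/5
(A | A) <-> (C | A) = 2/5 <-> 2/5 = 1
(A | (C | A)) <-> ((A | A) <-> (C | A)) = 2/5 <-> 1 = 2/5
~(B <-> C) -> ((A | (C | A)) <-> ((A | A) <-> (C | A))) = 0 -> 2/5 = 1
C -> A = 2/5 -> 2/5 = 1
~(C -> A) = ~1 = 0
(~(B <-> C) -> ((A | (C | A)) <-> ((A | A) <-> (C | A)))) -> ~(C -> A) = 1 -> 0 = 0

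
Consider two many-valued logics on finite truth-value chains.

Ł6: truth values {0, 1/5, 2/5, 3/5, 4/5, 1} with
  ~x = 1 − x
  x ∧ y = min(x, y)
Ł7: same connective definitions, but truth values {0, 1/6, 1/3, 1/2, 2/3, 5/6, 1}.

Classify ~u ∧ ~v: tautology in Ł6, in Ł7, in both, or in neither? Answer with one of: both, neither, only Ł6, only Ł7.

neither

In Ł6: at u = 0, v = 1/5 the value is 4/5 — not a tautology.
In Ł7: at u = 0, v = 1/6 the value is 5/6 — not a tautology.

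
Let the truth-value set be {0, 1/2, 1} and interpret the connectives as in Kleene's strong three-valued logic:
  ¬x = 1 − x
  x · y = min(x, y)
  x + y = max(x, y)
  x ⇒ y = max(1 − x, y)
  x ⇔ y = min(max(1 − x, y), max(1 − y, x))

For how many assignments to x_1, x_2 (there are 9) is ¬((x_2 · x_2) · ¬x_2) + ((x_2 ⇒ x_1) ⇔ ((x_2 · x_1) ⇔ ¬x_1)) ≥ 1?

x_1 = 0, x_2 = 0 ↦ 1  ≥
x_1 = 0, x_2 = 1/2 ↦ 1/2  <
x_1 = 0, x_2 = 1 ↦ 1  ≥
x_1 = 1/2, x_2 = 0 ↦ 1  ≥
x_1 = 1/2, x_2 = 1/2 ↦ 1/2  <
x_1 = 1/2, x_2 = 1 ↦ 1  ≥
x_1 = 1, x_2 = 0 ↦ 1  ≥
x_1 = 1, x_2 = 1/2 ↦ 1/2  <
x_1 = 1, x_2 = 1 ↦ 1  ≥
So 6 of the 9 assignments meet the threshold.

6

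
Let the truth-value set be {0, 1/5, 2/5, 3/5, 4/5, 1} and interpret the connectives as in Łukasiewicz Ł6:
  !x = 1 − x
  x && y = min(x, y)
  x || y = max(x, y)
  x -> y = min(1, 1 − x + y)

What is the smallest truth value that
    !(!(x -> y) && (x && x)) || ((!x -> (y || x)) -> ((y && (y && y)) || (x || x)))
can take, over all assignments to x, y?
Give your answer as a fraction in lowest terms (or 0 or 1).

3/5

Take x = 2/5, y = 0:
x -> y = 2/5 -> 0 = 3/5
!(x -> y) = !3/5 = 2/5
x && x = 2/5 && 2/5 = 2/5
!(x -> y) && (x && x) = 2/5 && 2/5 = 2/5
!(!(x -> y) && (x && x)) = !2/5 = 3/5
!x = !2/5 = 3/5
y || x = 0 || 2/5 = 2/5
!x -> (y || x) = 3/5 -> 2/5 = 4/5
y && y = 0 && 0 = 0
y && (y && y) = 0 && 0 = 0
x || x = 2/5 || 2/5 = 2/5
(y && (y && y)) || (x || x) = 0 || 2/5 = 2/5
(!x -> (y || x)) -> ((y && (y && y)) || (x || x)) = 4/5 -> 2/5 = 3/5
!(!(x -> y) && (x && x)) || ((!x -> (y || x)) -> ((y && (y && y)) || (x || x))) = 3/5 || 3/5 = 3/5
No assignment yields a value below 3/5, so this is the minimum.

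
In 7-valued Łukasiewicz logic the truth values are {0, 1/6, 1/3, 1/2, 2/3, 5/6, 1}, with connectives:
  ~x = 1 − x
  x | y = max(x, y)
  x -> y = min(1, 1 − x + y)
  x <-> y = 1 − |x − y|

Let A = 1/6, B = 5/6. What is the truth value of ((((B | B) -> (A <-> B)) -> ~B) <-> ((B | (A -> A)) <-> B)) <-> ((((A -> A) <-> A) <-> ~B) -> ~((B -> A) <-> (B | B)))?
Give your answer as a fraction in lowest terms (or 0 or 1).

2/3

B | B = 5/6 | 5/6 = 5/6
A <-> B = 1/6 <-> 5/6 = 1/3
(B | B) -> (A <-> B) = 5/6 -> 1/3 = 1/2
~B = ~5/6 = 1/6
((B | B) -> (A <-> B)) -> ~B = 1/2 -> 1/6 = 2/3
A -> A = 1/6 -> 1/6 = 1
B | (A -> A) = 5/6 | 1 = 1
(B | (A -> A)) <-> B = 1 <-> 5/6 = 5/6
(((B | B) -> (A <-> B)) -> ~B) <-> ((B | (A -> A)) <-> B) = 2/3 <-> 5/6 = 5/6
A -> A = 1/6 -> 1/6 = 1
(A -> A) <-> A = 1 <-> 1/6 = 1/6
~B = ~5/6 = 1/6
((A -> A) <-> A) <-> ~B = 1/6 <-> 1/6 = 1
B -> A = 5/6 -> 1/6 = 1/3
B | B = 5/6 | 5/6 = 5/6
(B -> A) <-> (B | B) = 1/3 <-> 5/6 = 1/2
~((B -> A) <-> (B | B)) = ~1/2 = 1/2
(((A -> A) <-> A) <-> ~B) -> ~((B -> A) <-> (B | B)) = 1 -> 1/2 = 1/2
((((B | B) -> (A <-> B)) -> ~B) <-> ((B | (A -> A)) <-> B)) <-> ((((A -> A) <-> A) <-> ~B) -> ~((B -> A) <-> (B | B))) = 5/6 <-> 1/2 = 2/3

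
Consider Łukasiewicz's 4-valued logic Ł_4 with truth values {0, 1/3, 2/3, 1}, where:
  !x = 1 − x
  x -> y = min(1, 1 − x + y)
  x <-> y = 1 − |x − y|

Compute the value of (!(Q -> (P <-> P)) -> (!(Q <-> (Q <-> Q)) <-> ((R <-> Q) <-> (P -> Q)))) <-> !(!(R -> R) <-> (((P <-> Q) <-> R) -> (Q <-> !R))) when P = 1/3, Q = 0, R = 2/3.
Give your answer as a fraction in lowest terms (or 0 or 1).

P <-> P = 1/3 <-> 1/3 = 1
Q -> (P <-> P) = 0 -> 1 = 1
!(Q -> (P <-> P)) = !1 = 0
Q <-> Q = 0 <-> 0 = 1
Q <-> (Q <-> Q) = 0 <-> 1 = 0
!(Q <-> (Q <-> Q)) = !0 = 1
R <-> Q = 2/3 <-> 0 = 1/3
P -> Q = 1/3 -> 0 = 2/3
(R <-> Q) <-> (P -> Q) = 1/3 <-> 2/3 = 2/3
!(Q <-> (Q <-> Q)) <-> ((R <-> Q) <-> (P -> Q)) = 1 <-> 2/3 = 2/3
!(Q -> (P <-> P)) -> (!(Q <-> (Q <-> Q)) <-> ((R <-> Q) <-> (P -> Q))) = 0 -> 2/3 = 1
R -> R = 2/3 -> 2/3 = 1
!(R -> R) = !1 = 0
P <-> Q = 1/3 <-> 0 = 2/3
(P <-> Q) <-> R = 2/3 <-> 2/3 = 1
!R = !2/3 = 1/3
Q <-> !R = 0 <-> 1/3 = 2/3
((P <-> Q) <-> R) -> (Q <-> !R) = 1 -> 2/3 = 2/3
!(R -> R) <-> (((P <-> Q) <-> R) -> (Q <-> !R)) = 0 <-> 2/3 = 1/3
!(!(R -> R) <-> (((P <-> Q) <-> R) -> (Q <-> !R))) = !1/3 = 2/3
(!(Q -> (P <-> P)) -> (!(Q <-> (Q <-> Q)) <-> ((R <-> Q) <-> (P -> Q)))) <-> !(!(R -> R) <-> (((P <-> Q) <-> R) -> (Q <-> !R))) = 1 <-> 2/3 = 2/3

2/3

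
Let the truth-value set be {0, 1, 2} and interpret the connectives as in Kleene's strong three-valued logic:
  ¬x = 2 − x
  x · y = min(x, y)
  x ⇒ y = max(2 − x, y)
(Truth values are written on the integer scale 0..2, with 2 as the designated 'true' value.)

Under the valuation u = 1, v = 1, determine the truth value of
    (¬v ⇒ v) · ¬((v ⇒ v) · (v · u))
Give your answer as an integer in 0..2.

¬v = ¬1 = 1
¬v ⇒ v = 1 ⇒ 1 = 1
v ⇒ v = 1 ⇒ 1 = 1
v · u = 1 · 1 = 1
(v ⇒ v) · (v · u) = 1 · 1 = 1
¬((v ⇒ v) · (v · u)) = ¬1 = 1
(¬v ⇒ v) · ¬((v ⇒ v) · (v · u)) = 1 · 1 = 1

1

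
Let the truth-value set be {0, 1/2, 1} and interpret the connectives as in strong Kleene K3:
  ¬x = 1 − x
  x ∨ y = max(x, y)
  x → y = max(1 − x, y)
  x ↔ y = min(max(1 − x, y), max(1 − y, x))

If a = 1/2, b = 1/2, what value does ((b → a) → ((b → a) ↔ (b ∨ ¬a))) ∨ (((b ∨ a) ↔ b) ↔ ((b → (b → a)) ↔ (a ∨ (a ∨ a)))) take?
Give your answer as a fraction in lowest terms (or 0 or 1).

1/2

b → a = 1/2 → 1/2 = 1/2
b → a = 1/2 → 1/2 = 1/2
¬a = ¬1/2 = 1/2
b ∨ ¬a = 1/2 ∨ 1/2 = 1/2
(b → a) ↔ (b ∨ ¬a) = 1/2 ↔ 1/2 = 1/2
(b → a) → ((b → a) ↔ (b ∨ ¬a)) = 1/2 → 1/2 = 1/2
b ∨ a = 1/2 ∨ 1/2 = 1/2
(b ∨ a) ↔ b = 1/2 ↔ 1/2 = 1/2
b → a = 1/2 → 1/2 = 1/2
b → (b → a) = 1/2 → 1/2 = 1/2
a ∨ a = 1/2 ∨ 1/2 = 1/2
a ∨ (a ∨ a) = 1/2 ∨ 1/2 = 1/2
(b → (b → a)) ↔ (a ∨ (a ∨ a)) = 1/2 ↔ 1/2 = 1/2
((b ∨ a) ↔ b) ↔ ((b → (b → a)) ↔ (a ∨ (a ∨ a))) = 1/2 ↔ 1/2 = 1/2
((b → a) → ((b → a) ↔ (b ∨ ¬a))) ∨ (((b ∨ a) ↔ b) ↔ ((b → (b → a)) ↔ (a ∨ (a ∨ a)))) = 1/2 ∨ 1/2 = 1/2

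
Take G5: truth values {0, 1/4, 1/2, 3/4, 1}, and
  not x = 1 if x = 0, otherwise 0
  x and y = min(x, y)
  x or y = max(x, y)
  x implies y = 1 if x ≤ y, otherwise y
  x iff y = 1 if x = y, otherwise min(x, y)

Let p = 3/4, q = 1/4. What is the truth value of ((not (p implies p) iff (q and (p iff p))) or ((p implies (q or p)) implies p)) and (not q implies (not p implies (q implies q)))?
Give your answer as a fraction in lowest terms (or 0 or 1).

p implies p = 3/4 implies 3/4 = 1
not (p implies p) = not 1 = 0
p iff p = 3/4 iff 3/4 = 1
q and (p iff p) = 1/4 and 1 = 1/4
not (p implies p) iff (q and (p iff p)) = 0 iff 1/4 = 0
q or p = 1/4 or 3/4 = 3/4
p implies (q or p) = 3/4 implies 3/4 = 1
(p implies (q or p)) implies p = 1 implies 3/4 = 3/4
(not (p implies p) iff (q and (p iff p))) or ((p implies (q or p)) implies p) = 0 or 3/4 = 3/4
not q = not 1/4 = 0
not p = not 3/4 = 0
q implies q = 1/4 implies 1/4 = 1
not p implies (q implies q) = 0 implies 1 = 1
not q implies (not p implies (q implies q)) = 0 implies 1 = 1
((not (p implies p) iff (q and (p iff p))) or ((p implies (q or p)) implies p)) and (not q implies (not p implies (q implies q))) = 3/4 and 1 = 3/4

3/4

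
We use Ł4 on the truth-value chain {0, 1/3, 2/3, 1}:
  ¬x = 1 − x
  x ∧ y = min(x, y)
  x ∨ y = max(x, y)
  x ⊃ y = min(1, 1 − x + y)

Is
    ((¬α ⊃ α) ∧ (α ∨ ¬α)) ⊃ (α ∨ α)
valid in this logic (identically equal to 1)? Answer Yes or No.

Counterexample: take α = 1/3.
¬α = ¬1/3 = 2/3
¬α ⊃ α = 2/3 ⊃ 1/3 = 2/3
¬α = ¬1/3 = 2/3
α ∨ ¬α = 1/3 ∨ 2/3 = 2/3
(¬α ⊃ α) ∧ (α ∨ ¬α) = 2/3 ∧ 2/3 = 2/3
α ∨ α = 1/3 ∨ 1/3 = 1/3
((¬α ⊃ α) ∧ (α ∨ ¬α)) ⊃ (α ∨ α) = 2/3 ⊃ 1/3 = 2/3
This gives 2/3 ≠ 1.

No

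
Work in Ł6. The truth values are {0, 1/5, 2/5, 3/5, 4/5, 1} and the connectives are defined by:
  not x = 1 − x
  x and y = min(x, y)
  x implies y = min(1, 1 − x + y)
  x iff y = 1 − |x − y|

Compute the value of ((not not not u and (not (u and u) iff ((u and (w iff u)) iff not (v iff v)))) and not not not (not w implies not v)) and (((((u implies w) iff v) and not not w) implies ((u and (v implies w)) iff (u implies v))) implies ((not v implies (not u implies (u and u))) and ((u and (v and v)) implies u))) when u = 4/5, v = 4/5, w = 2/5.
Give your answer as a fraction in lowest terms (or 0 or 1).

not u = not 4/5 = 1/5
not not u = not 1/5 = 4/5
not not not u = not 4/5 = 1/5
u and u = 4/5 and 4/5 = 4/5
not (u and u) = not 4/5 = 1/5
w iff u = 2/5 iff 4/5 = 3/5
u and (w iff u) = 4/5 and 3/5 = 3/5
v iff v = 4/5 iff 4/5 = 1
not (v iff v) = not 1 = 0
(u and (w iff u)) iff not (v iff v) = 3/5 iff 0 = 2/5
not (u and u) iff ((u and (w iff u)) iff not (v iff v)) = 1/5 iff 2/5 = 4/5
not not not u and (not (u and u) iff ((u and (w iff u)) iff not (v iff v))) = 1/5 and 4/5 = 1/5
not w = not 2/5 = 3/5
not v = not 4/5 = 1/5
not w implies not v = 3/5 implies 1/5 = 3/5
not (not w implies not v) = not 3/5 = 2/5
not not (not w implies not v) = not 2/5 = 3/5
not not not (not w implies not v) = not 3/5 = 2/5
(not not not u and (not (u and u) iff ((u and (w iff u)) iff not (v iff v)))) and not not not (not w implies not v) = 1/5 and 2/5 = 1/5
u implies w = 4/5 implies 2/5 = 3/5
(u implies w) iff v = 3/5 iff 4/5 = 4/5
not w = not 2/5 = 3/5
not not w = not 3/5 = 2/5
((u implies w) iff v) and not not w = 4/5 and 2/5 = 2/5
v implies w = 4/5 implies 2/5 = 3/5
u and (v implies w) = 4/5 and 3/5 = 3/5
u implies v = 4/5 implies 4/5 = 1
(u and (v implies w)) iff (u implies v) = 3/5 iff 1 = 3/5
(((u implies w) iff v) and not not w) implies ((u and (v implies w)) iff (u implies v)) = 2/5 implies 3/5 = 1
not v = not 4/5 = 1/5
not u = not 4/5 = 1/5
u and u = 4/5 and 4/5 = 4/5
not u implies (u and u) = 1/5 implies 4/5 = 1
not v implies (not u implies (u and u)) = 1/5 implies 1 = 1
v and v = 4/5 and 4/5 = 4/5
u and (v and v) = 4/5 and 4/5 = 4/5
(u and (v and v)) implies u = 4/5 implies 4/5 = 1
(not v implies (not u implies (u and u))) and ((u and (v and v)) implies u) = 1 and 1 = 1
((((u implies w) iff v) and not not w) implies ((u and (v implies w)) iff (u implies v))) implies ((not v implies (not u implies (u and u))) and ((u and (v and v)) implies u)) = 1 implies 1 = 1
((not not not u and (not (u and u) iff ((u and (w iff u)) iff not (v iff v)))) and not not not (not w implies not v)) and (((((u implies w) iff v) and not not w) implies ((u and (v implies w)) iff (u implies v))) implies ((not v implies (not u implies (u and u))) and ((u and (v and v)) implies u))) = 1/5 and 1 = 1/5

1/5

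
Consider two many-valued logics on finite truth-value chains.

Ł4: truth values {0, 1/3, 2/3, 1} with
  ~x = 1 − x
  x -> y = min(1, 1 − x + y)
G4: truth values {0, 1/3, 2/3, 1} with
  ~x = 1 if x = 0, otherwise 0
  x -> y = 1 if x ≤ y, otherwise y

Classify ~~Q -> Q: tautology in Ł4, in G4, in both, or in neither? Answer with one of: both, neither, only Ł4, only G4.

only Ł4

In Ł4: every assignment gives 1 — tautology.
In G4: at Q = 1/3 the value is 1/3 — not a tautology.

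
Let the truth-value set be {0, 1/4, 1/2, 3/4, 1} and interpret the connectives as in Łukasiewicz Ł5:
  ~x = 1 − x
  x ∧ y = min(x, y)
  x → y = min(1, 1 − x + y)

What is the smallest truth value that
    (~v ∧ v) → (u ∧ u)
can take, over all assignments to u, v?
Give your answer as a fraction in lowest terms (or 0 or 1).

Take u = 0, v = 1/2:
~v = ~1/2 = 1/2
~v ∧ v = 1/2 ∧ 1/2 = 1/2
u ∧ u = 0 ∧ 0 = 0
(~v ∧ v) → (u ∧ u) = 1/2 → 0 = 1/2
No assignment yields a value below 1/2, so this is the minimum.

1/2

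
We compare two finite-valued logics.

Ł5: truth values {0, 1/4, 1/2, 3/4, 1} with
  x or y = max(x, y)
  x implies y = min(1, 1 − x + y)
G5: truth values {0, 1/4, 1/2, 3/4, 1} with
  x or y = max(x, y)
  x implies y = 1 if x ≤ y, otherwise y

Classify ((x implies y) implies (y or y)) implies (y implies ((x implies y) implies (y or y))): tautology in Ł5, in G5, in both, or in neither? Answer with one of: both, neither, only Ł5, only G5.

both

In Ł5: every assignment gives 1 — tautology.
In G5: every assignment gives 1 — tautology.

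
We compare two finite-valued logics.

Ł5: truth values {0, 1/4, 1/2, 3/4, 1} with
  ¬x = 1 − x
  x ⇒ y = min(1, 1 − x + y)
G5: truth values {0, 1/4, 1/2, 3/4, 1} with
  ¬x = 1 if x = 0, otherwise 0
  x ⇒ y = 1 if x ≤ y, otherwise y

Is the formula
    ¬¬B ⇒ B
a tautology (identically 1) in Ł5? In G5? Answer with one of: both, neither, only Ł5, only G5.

only Ł5

In Ł5: every assignment gives 1 — tautology.
In G5: at B = 1/4 the value is 1/4 — not a tautology.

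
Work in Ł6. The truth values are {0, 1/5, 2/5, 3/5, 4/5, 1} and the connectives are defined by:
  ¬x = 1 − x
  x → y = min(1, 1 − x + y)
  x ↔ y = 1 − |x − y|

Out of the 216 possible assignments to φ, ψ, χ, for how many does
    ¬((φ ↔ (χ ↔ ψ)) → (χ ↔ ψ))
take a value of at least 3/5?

24

value 1: 2 assignments (counts)
value 4/5: 6 assignments (counts)
value 3/5: 16 assignments (counts)
value 2/5: 26 assignments
value 1/5: 44 assignments
value 0: 122 assignments
So 24 of the 216 assignments meet the threshold.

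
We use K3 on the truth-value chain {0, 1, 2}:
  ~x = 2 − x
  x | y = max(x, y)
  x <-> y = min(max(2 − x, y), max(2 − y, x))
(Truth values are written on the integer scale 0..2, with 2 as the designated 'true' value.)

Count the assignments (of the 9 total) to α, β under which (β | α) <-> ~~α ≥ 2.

α = 0, β = 0 ↦ 2  ≥
α = 0, β = 1 ↦ 1  <
α = 0, β = 2 ↦ 0  <
α = 1, β = 0 ↦ 1  <
α = 1, β = 1 ↦ 1  <
α = 1, β = 2 ↦ 1  <
α = 2, β = 0 ↦ 2  ≥
α = 2, β = 1 ↦ 2  ≥
α = 2, β = 2 ↦ 2  ≥
So 4 of the 9 assignments meet the threshold.

4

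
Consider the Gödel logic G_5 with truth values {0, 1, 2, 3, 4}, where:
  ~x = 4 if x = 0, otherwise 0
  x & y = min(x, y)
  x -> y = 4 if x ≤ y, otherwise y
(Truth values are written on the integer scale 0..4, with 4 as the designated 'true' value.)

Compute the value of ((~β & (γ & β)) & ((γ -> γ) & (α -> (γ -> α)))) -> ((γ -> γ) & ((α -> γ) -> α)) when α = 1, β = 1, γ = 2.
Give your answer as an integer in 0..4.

4

~β = ~1 = 0
γ & β = 2 & 1 = 1
~β & (γ & β) = 0 & 1 = 0
γ -> γ = 2 -> 2 = 4
γ -> α = 2 -> 1 = 1
α -> (γ -> α) = 1 -> 1 = 4
(γ -> γ) & (α -> (γ -> α)) = 4 & 4 = 4
(~β & (γ & β)) & ((γ -> γ) & (α -> (γ -> α))) = 0 & 4 = 0
γ -> γ = 2 -> 2 = 4
α -> γ = 1 -> 2 = 4
(α -> γ) -> α = 4 -> 1 = 1
(γ -> γ) & ((α -> γ) -> α) = 4 & 1 = 1
((~β & (γ & β)) & ((γ -> γ) & (α -> (γ -> α)))) -> ((γ -> γ) & ((α -> γ) -> α)) = 0 -> 1 = 4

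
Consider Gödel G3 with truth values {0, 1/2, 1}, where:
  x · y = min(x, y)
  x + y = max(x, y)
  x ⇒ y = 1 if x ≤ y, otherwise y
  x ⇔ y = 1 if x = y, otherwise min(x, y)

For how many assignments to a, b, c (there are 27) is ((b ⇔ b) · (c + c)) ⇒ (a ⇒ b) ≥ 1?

22

value 1: 22 assignments (counts)
value 1/2: 1 assignment
value 0: 4 assignments
So 22 of the 27 assignments meet the threshold.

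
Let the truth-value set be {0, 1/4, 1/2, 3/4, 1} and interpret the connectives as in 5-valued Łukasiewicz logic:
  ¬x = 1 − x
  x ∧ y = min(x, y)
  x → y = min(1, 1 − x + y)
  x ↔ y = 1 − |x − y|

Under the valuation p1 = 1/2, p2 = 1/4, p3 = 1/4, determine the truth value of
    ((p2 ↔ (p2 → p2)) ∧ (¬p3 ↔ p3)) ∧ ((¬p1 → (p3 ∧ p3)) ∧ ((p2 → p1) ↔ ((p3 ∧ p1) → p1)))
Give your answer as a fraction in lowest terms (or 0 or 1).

1/4

p2 → p2 = 1/4 → 1/4 = 1
p2 ↔ (p2 → p2) = 1/4 ↔ 1 = 1/4
¬p3 = ¬1/4 = 3/4
¬p3 ↔ p3 = 3/4 ↔ 1/4 = 1/2
(p2 ↔ (p2 → p2)) ∧ (¬p3 ↔ p3) = 1/4 ∧ 1/2 = 1/4
¬p1 = ¬1/2 = 1/2
p3 ∧ p3 = 1/4 ∧ 1/4 = 1/4
¬p1 → (p3 ∧ p3) = 1/2 → 1/4 = 3/4
p2 → p1 = 1/4 → 1/2 = 1
p3 ∧ p1 = 1/4 ∧ 1/2 = 1/4
(p3 ∧ p1) → p1 = 1/4 → 1/2 = 1
(p2 → p1) ↔ ((p3 ∧ p1) → p1) = 1 ↔ 1 = 1
(¬p1 → (p3 ∧ p3)) ∧ ((p2 → p1) ↔ ((p3 ∧ p1) → p1)) = 3/4 ∧ 1 = 3/4
((p2 ↔ (p2 → p2)) ∧ (¬p3 ↔ p3)) ∧ ((¬p1 → (p3 ∧ p3)) ∧ ((p2 → p1) ↔ ((p3 ∧ p1) → p1))) = 1/4 ∧ 3/4 = 1/4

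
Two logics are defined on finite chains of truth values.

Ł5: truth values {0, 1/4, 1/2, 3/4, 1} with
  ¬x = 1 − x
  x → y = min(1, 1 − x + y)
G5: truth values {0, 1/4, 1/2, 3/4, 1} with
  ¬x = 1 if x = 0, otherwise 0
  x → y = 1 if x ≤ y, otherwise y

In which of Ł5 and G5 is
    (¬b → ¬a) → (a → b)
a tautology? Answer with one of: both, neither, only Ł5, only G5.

only Ł5

In Ł5: every assignment gives 1 — tautology.
In G5: at a = 1/2, b = 1/4 the value is 1/4 — not a tautology.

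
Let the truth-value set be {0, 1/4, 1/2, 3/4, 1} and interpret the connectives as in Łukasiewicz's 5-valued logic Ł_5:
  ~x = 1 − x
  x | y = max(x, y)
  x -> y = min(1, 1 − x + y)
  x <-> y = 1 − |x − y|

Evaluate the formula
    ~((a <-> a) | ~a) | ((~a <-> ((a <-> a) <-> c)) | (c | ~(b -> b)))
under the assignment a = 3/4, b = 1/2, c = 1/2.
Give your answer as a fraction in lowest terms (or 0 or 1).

3/4

a <-> a = 3/4 <-> 3/4 = 1
~a = ~3/4 = 1/4
(a <-> a) | ~a = 1 | 1/4 = 1
~((a <-> a) | ~a) = ~1 = 0
~a = ~3/4 = 1/4
a <-> a = 3/4 <-> 3/4 = 1
(a <-> a) <-> c = 1 <-> 1/2 = 1/2
~a <-> ((a <-> a) <-> c) = 1/4 <-> 1/2 = 3/4
b -> b = 1/2 -> 1/2 = 1
~(b -> b) = ~1 = 0
c | ~(b -> b) = 1/2 | 0 = 1/2
(~a <-> ((a <-> a) <-> c)) | (c | ~(b -> b)) = 3/4 | 1/2 = 3/4
~((a <-> a) | ~a) | ((~a <-> ((a <-> a) <-> c)) | (c | ~(b -> b))) = 0 | 3/4 = 3/4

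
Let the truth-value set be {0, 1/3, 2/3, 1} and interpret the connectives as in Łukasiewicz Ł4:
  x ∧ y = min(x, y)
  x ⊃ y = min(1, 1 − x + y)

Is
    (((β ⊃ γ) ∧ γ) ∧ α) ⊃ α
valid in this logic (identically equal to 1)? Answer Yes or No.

Yes

At α = 0, β = 1/3, γ = 1, for instance:
β ⊃ γ = 1/3 ⊃ 1 = 1
(β ⊃ γ) ∧ γ = 1 ∧ 1 = 1
((β ⊃ γ) ∧ γ) ∧ α = 1 ∧ 0 = 0
(((β ⊃ γ) ∧ γ) ∧ α) ⊃ α = 0 ⊃ 0 = 1
and checking the remaining 63 assignments likewise gives ≥ 1 in every case.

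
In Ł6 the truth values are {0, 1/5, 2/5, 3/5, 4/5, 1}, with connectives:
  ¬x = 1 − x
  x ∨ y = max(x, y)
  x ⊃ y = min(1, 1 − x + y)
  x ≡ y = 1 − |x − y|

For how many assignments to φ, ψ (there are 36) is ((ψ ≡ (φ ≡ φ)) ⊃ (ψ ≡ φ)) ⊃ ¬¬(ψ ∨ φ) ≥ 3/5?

27

value 1: 14 assignments (counts)
value 4/5: 7 assignments (counts)
value 3/5: 6 assignments (counts)
value 2/5: 5 assignments
value 1/5: 3 assignments
value 0: 1 assignment
So 27 of the 36 assignments meet the threshold.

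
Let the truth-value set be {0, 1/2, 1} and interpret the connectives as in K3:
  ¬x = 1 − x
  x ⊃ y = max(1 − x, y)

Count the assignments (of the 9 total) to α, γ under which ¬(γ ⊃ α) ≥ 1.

1

α = 0, γ = 0 ↦ 0  <
α = 0, γ = 1/2 ↦ 1/2  <
α = 0, γ = 1 ↦ 1  ≥
α = 1/2, γ = 0 ↦ 0  <
α = 1/2, γ = 1/2 ↦ 1/2  <
α = 1/2, γ = 1 ↦ 1/2  <
α = 1, γ = 0 ↦ 0  <
α = 1, γ = 1/2 ↦ 0  <
α = 1, γ = 1 ↦ 0  <
So 1 of the 9 assignments meets the threshold.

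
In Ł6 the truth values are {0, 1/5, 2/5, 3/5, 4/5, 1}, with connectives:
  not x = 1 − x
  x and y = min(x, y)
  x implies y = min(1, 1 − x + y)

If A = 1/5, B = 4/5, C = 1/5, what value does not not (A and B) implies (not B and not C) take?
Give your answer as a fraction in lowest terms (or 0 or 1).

A and B = 1/5 and 4/5 = 1/5
not (A and B) = not 1/5 = 4/5
not not (A and B) = not 4/5 = 1/5
not B = not 4/5 = 1/5
not C = not 1/5 = 4/5
not B and not C = 1/5 and 4/5 = 1/5
not not (A and B) implies (not B and not C) = 1/5 implies 1/5 = 1

1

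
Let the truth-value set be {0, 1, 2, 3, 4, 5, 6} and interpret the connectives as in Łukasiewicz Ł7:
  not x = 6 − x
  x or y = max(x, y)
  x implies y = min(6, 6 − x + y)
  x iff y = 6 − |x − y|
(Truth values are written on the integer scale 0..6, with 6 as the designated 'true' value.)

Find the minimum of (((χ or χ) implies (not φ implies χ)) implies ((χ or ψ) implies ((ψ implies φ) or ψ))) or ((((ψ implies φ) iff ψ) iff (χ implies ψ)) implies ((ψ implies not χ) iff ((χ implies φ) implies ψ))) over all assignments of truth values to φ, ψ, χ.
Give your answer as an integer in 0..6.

4

Take φ = 0, ψ = 4, χ = 6:
χ or χ = 6 or 6 = 6
not φ = not 0 = 6
not φ implies χ = 6 implies 6 = 6
(χ or χ) implies (not φ implies χ) = 6 implies 6 = 6
χ or ψ = 6 or 4 = 6
ψ implies φ = 4 implies 0 = 2
(ψ implies φ) or ψ = 2 or 4 = 4
(χ or ψ) implies ((ψ implies φ) or ψ) = 6 implies 4 = 4
((χ or χ) implies (not φ implies χ)) implies ((χ or ψ) implies ((ψ implies φ) or ψ)) = 6 implies 4 = 4
ψ implies φ = 4 implies 0 = 2
(ψ implies φ) iff ψ = 2 iff 4 = 4
χ implies ψ = 6 implies 4 = 4
((ψ implies φ) iff ψ) iff (χ implies ψ) = 4 iff 4 = 6
not χ = not 6 = 0
ψ implies not χ = 4 implies 0 = 2
χ implies φ = 6 implies 0 = 0
(χ implies φ) implies ψ = 0 implies 4 = 6
(ψ implies not χ) iff ((χ implies φ) implies ψ) = 2 iff 6 = 2
(((ψ implies φ) iff ψ) iff (χ implies ψ)) implies ((ψ implies not χ) iff ((χ implies φ) implies ψ)) = 6 implies 2 = 2
(((χ or χ) implies (not φ implies χ)) implies ((χ or ψ) implies ((ψ implies φ) or ψ))) or ((((ψ implies φ) iff ψ) iff (χ implies ψ)) implies ((ψ implies not χ) iff ((χ implies φ) implies ψ))) = 4 or 2 = 4
No assignment yields a value below 4, so this is the minimum.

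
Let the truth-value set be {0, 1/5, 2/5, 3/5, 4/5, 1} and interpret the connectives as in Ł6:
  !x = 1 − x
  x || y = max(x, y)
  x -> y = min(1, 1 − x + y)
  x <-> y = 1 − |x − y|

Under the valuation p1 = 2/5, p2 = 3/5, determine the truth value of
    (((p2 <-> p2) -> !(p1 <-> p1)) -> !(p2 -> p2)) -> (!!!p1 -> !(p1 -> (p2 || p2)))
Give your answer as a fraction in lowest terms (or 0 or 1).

p2 <-> p2 = 3/5 <-> 3/5 = 1
p1 <-> p1 = 2/5 <-> 2/5 = 1
!(p1 <-> p1) = !1 = 0
(p2 <-> p2) -> !(p1 <-> p1) = 1 -> 0 = 0
p2 -> p2 = 3/5 -> 3/5 = 1
!(p2 -> p2) = !1 = 0
((p2 <-> p2) -> !(p1 <-> p1)) -> !(p2 -> p2) = 0 -> 0 = 1
!p1 = !2/5 = 3/5
!!p1 = !3/5 = 2/5
!!!p1 = !2/5 = 3/5
p2 || p2 = 3/5 || 3/5 = 3/5
p1 -> (p2 || p2) = 2/5 -> 3/5 = 1
!(p1 -> (p2 || p2)) = !1 = 0
!!!p1 -> !(p1 -> (p2 || p2)) = 3/5 -> 0 = 2/5
(((p2 <-> p2) -> !(p1 <-> p1)) -> !(p2 -> p2)) -> (!!!p1 -> !(p1 -> (p2 || p2))) = 1 -> 2/5 = 2/5

2/5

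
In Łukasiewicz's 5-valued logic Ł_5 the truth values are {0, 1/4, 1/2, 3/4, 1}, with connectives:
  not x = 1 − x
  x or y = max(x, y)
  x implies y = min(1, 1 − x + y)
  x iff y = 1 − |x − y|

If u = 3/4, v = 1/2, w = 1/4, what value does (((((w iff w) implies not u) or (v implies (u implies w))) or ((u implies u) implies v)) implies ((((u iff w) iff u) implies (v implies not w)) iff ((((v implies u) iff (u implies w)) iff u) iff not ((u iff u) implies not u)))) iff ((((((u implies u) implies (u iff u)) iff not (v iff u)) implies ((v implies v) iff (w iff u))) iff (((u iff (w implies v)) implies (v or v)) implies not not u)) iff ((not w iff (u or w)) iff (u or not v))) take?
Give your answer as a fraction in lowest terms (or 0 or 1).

w iff w = 1/4 iff 1/4 = 1
not u = not 3/4 = 1/4
(w iff w) implies not u = 1 implies 1/4 = 1/4
u implies w = 3/4 implies 1/4 = 1/2
v implies (u implies w) = 1/2 implies 1/2 = 1
((w iff w) implies not u) or (v implies (u implies w)) = 1/4 or 1 = 1
u implies u = 3/4 implies 3/4 = 1
(u implies u) implies v = 1 implies 1/2 = 1/2
(((w iff w) implies not u) or (v implies (u implies w))) or ((u implies u) implies v) = 1 or 1/2 = 1
u iff w = 3/4 iff 1/4 = 1/2
(u iff w) iff u = 1/2 iff 3/4 = 3/4
not w = not 1/4 = 3/4
v implies not w = 1/2 implies 3/4 = 1
((u iff w) iff u) implies (v implies not w) = 3/4 implies 1 = 1
v implies u = 1/2 implies 3/4 = 1
u implies w = 3/4 implies 1/4 = 1/2
(v implies u) iff (u implies w) = 1 iff 1/2 = 1/2
((v implies u) iff (u implies w)) iff u = 1/2 iff 3/4 = 3/4
u iff u = 3/4 iff 3/4 = 1
not u = not 3/4 = 1/4
(u iff u) implies not u = 1 implies 1/4 = 1/4
not ((u iff u) implies not u) = not 1/4 = 3/4
(((v implies u) iff (u implies w)) iff u) iff not ((u iff u) implies not u) = 3/4 iff 3/4 = 1
(((u iff w) iff u) implies (v implies not w)) iff ((((v implies u) iff (u implies w)) iff u) iff not ((u iff u) implies not u)) = 1 iff 1 = 1
((((w iff w) implies not u) or (v implies (u implies w))) or ((u implies u) implies v)) implies ((((u iff w) iff u) implies (v implies not w)) iff ((((v implies u) iff (u implies w)) iff u) iff not ((u iff u) implies not u))) = 1 implies 1 = 1
u implies u = 3/4 implies 3/4 = 1
u iff u = 3/4 iff 3/4 = 1
(u implies u) implies (u iff u) = 1 implies 1 = 1
v iff u = 1/2 iff 3/4 = 3/4
not (v iff u) = not 3/4 = 1/4
((u implies u) implies (u iff u)) iff not (v iff u) = 1 iff 1/4 = 1/4
v implies v = 1/2 implies 1/2 = 1
w iff u = 1/4 iff 3/4 = 1/2
(v implies v) iff (w iff u) = 1 iff 1/2 = 1/2
(((u implies u) implies (u iff u)) iff not (v iff u)) implies ((v implies v) iff (w iff u)) = 1/4 implies 1/2 = 1
w implies v = 1/4 implies 1/2 = 1
u iff (w implies v) = 3/4 iff 1 = 3/4
v or v = 1/2 or 1/2 = 1/2
(u iff (w implies v)) implies (v or v) = 3/4 implies 1/2 = 3/4
not u = not 3/4 = 1/4
not not u = not 1/4 = 3/4
((u iff (w implies v)) implies (v or v)) implies not not u = 3/4 implies 3/4 = 1
((((u implies u) implies (u iff u)) iff not (v iff u)) implies ((v implies v) iff (w iff u))) iff (((u iff (w implies v)) implies (v or v)) implies not not u) = 1 iff 1 = 1
not w = not 1/4 = 3/4
u or w = 3/4 or 1/4 = 3/4
not w iff (u or w) = 3/4 iff 3/4 = 1
not v = not 1/2 = 1/2
u or not v = 3/4 or 1/2 = 3/4
(not w iff (u or w)) iff (u or not v) = 1 iff 3/4 = 3/4
(((((u implies u) implies (u iff u)) iff not (v iff u)) implies ((v implies v) iff (w iff u))) iff (((u iff (w implies v)) implies (v or v)) implies not not u)) iff ((not w iff (u or w)) iff (u or not v)) = 1 iff 3/4 = 3/4
(((((w iff w) implies not u) or (v implies (u implies w))) or ((u implies u) implies v)) implies ((((u iff w) iff u) implies (v implies not w)) iff ((((v implies u) iff (u implies w)) iff u) iff not ((u iff u) implies not u)))) iff ((((((u implies u) implies (u iff u)) iff not (v iff u)) implies ((v implies v) iff (w iff u))) iff (((u iff (w implies v)) implies (v or v)) implies not not u)) iff ((not w iff (u or w)) iff (u or not v))) = 1 iff 3/4 = 3/4

3/4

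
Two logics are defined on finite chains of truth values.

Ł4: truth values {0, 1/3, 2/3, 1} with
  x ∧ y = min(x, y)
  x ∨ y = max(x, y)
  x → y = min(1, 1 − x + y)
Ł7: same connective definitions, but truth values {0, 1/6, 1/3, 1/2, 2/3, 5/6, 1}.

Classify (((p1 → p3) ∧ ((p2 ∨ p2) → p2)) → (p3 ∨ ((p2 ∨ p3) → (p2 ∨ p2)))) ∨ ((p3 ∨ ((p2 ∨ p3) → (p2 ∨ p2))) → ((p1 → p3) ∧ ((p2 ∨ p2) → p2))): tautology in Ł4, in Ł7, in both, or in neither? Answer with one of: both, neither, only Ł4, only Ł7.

In Ł4: every assignment gives 1 — tautology.
In Ł7: every assignment gives 1 — tautology.

both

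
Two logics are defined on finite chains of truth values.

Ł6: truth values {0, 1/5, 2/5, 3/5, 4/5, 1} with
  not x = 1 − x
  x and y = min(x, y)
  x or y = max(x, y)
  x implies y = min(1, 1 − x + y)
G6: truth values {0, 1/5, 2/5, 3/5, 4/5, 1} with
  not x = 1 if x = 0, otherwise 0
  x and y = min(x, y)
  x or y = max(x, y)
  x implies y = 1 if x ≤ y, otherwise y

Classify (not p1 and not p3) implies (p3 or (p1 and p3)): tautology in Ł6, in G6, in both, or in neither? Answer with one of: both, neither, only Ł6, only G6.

neither

In Ł6: at p1 = 0, p3 = 0 the value is 0 — not a tautology.
In G6: at p1 = 0, p3 = 0 the value is 0 — not a tautology.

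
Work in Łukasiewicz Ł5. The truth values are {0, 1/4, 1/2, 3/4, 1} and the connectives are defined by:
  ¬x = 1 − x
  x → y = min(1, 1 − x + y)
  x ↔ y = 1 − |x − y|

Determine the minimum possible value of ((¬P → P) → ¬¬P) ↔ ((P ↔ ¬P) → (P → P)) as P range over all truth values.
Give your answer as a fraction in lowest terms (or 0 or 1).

Take P = 1/2:
¬P = ¬1/2 = 1/2
¬P → P = 1/2 → 1/2 = 1
¬P = ¬1/2 = 1/2
¬¬P = ¬1/2 = 1/2
(¬P → P) → ¬¬P = 1 → 1/2 = 1/2
¬P = ¬1/2 = 1/2
P ↔ ¬P = 1/2 ↔ 1/2 = 1
P → P = 1/2 → 1/2 = 1
(P ↔ ¬P) → (P → P) = 1 → 1 = 1
((¬P → P) → ¬¬P) ↔ ((P ↔ ¬P) → (P → P)) = 1/2 ↔ 1 = 1/2
No assignment yields a value below 1/2, so this is the minimum.

1/2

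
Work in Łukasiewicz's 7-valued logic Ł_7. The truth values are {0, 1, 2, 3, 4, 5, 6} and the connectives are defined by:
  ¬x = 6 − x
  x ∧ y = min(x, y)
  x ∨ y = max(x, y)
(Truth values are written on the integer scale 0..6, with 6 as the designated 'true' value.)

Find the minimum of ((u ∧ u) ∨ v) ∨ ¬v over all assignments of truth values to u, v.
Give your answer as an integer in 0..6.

Take u = 0, v = 3:
u ∧ u = 0 ∧ 0 = 0
(u ∧ u) ∨ v = 0 ∨ 3 = 3
¬v = ¬3 = 3
((u ∧ u) ∨ v) ∨ ¬v = 3 ∨ 3 = 3
No assignment yields a value below 3, so this is the minimum.

3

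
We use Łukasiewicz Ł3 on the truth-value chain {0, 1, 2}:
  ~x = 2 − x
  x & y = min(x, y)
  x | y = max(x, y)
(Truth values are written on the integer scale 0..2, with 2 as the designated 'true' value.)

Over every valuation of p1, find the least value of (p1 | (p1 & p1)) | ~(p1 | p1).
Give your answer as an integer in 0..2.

1

Take p1 = 1:
p1 & p1 = 1 & 1 = 1
p1 | (p1 & p1) = 1 | 1 = 1
p1 | p1 = 1 | 1 = 1
~(p1 | p1) = ~1 = 1
(p1 | (p1 & p1)) | ~(p1 | p1) = 1 | 1 = 1
No assignment yields a value below 1, so this is the minimum.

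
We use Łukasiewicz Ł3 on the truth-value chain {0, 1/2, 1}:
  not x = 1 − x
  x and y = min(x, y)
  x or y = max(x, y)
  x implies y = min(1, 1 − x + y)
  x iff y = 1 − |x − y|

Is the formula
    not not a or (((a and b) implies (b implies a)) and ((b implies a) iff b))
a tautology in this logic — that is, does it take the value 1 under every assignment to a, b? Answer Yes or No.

No

Counterexample: take a = 0, b = 0.
not a = not 0 = 1
not not a = not 1 = 0
a and b = 0 and 0 = 0
b implies a = 0 implies 0 = 1
(a and b) implies (b implies a) = 0 implies 1 = 1
b implies a = 0 implies 0 = 1
(b implies a) iff b = 1 iff 0 = 0
((a and b) implies (b implies a)) and ((b implies a) iff b) = 1 and 0 = 0
not not a or (((a and b) implies (b implies a)) and ((b implies a) iff b)) = 0 or 0 = 0
This gives 0 ≠ 1.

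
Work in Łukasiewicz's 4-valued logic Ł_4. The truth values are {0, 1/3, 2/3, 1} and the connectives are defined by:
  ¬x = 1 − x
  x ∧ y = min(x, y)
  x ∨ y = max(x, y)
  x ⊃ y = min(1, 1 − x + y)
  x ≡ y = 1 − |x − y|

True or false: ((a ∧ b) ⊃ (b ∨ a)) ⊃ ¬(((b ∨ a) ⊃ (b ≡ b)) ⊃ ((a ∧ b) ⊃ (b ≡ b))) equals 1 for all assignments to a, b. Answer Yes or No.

No

Counterexample: take a = 0, b = 0.
a ∧ b = 0 ∧ 0 = 0
b ∨ a = 0 ∨ 0 = 0
(a ∧ b) ⊃ (b ∨ a) = 0 ⊃ 0 = 1
b ≡ b = 0 ≡ 0 = 1
(b ∨ a) ⊃ (b ≡ b) = 0 ⊃ 1 = 1
(a ∧ b) ⊃ (b ≡ b) = 0 ⊃ 1 = 1
((b ∨ a) ⊃ (b ≡ b)) ⊃ ((a ∧ b) ⊃ (b ≡ b)) = 1 ⊃ 1 = 1
¬(((b ∨ a) ⊃ (b ≡ b)) ⊃ ((a ∧ b) ⊃ (b ≡ b))) = ¬1 = 0
((a ∧ b) ⊃ (b ∨ a)) ⊃ ¬(((b ∨ a) ⊃ (b ≡ b)) ⊃ ((a ∧ b) ⊃ (b ≡ b))) = 1 ⊃ 0 = 0
This gives 0 ≠ 1.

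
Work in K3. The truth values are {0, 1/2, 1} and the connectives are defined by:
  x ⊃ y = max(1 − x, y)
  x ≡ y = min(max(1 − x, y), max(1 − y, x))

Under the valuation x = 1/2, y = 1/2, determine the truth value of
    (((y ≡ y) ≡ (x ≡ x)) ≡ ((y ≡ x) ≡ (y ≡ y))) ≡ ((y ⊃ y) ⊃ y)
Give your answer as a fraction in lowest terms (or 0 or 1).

y ≡ y = 1/2 ≡ 1/2 = 1/2
x ≡ x = 1/2 ≡ 1/2 = 1/2
(y ≡ y) ≡ (x ≡ x) = 1/2 ≡ 1/2 = 1/2
y ≡ x = 1/2 ≡ 1/2 = 1/2
y ≡ y = 1/2 ≡ 1/2 = 1/2
(y ≡ x) ≡ (y ≡ y) = 1/2 ≡ 1/2 = 1/2
((y ≡ y) ≡ (x ≡ x)) ≡ ((y ≡ x) ≡ (y ≡ y)) = 1/2 ≡ 1/2 = 1/2
y ⊃ y = 1/2 ⊃ 1/2 = 1/2
(y ⊃ y) ⊃ y = 1/2 ⊃ 1/2 = 1/2
(((y ≡ y) ≡ (x ≡ x)) ≡ ((y ≡ x) ≡ (y ≡ y))) ≡ ((y ⊃ y) ⊃ y) = 1/2 ≡ 1/2 = 1/2

1/2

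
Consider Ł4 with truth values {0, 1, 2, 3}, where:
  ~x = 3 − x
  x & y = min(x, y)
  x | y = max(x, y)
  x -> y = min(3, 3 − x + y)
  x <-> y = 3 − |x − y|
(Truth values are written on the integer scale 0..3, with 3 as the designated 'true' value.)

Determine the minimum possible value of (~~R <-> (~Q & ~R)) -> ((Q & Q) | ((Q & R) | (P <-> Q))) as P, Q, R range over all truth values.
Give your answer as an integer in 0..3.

1

Take P = 3, Q = 0, R = 1:
~R = ~1 = 2
~~R = ~2 = 1
~Q = ~0 = 3
~R = ~1 = 2
~Q & ~R = 3 & 2 = 2
~~R <-> (~Q & ~R) = 1 <-> 2 = 2
Q & Q = 0 & 0 = 0
Q & R = 0 & 1 = 0
P <-> Q = 3 <-> 0 = 0
(Q & R) | (P <-> Q) = 0 | 0 = 0
(Q & Q) | ((Q & R) | (P <-> Q)) = 0 | 0 = 0
(~~R <-> (~Q & ~R)) -> ((Q & Q) | ((Q & R) | (P <-> Q))) = 2 -> 0 = 1
No assignment yields a value below 1, so this is the minimum.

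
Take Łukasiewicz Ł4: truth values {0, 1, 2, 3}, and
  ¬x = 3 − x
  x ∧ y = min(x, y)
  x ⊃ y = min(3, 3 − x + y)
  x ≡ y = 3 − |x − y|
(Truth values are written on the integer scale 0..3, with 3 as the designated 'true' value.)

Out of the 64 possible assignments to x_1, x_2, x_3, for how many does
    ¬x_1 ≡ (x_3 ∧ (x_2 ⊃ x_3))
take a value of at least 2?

value 3: 16 assignments (counts)
value 2: 24 assignments (counts)
value 1: 16 assignments
value 0: 8 assignments
So 40 of the 64 assignments meet the threshold.

40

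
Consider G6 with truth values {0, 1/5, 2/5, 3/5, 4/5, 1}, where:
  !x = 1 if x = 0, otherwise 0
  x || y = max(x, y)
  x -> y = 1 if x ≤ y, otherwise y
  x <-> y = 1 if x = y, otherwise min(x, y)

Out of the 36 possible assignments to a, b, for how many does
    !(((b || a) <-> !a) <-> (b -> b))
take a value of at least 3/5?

31

value 1: 31 assignments (counts)
value 0: 5 assignments
So 31 of the 36 assignments meet the threshold.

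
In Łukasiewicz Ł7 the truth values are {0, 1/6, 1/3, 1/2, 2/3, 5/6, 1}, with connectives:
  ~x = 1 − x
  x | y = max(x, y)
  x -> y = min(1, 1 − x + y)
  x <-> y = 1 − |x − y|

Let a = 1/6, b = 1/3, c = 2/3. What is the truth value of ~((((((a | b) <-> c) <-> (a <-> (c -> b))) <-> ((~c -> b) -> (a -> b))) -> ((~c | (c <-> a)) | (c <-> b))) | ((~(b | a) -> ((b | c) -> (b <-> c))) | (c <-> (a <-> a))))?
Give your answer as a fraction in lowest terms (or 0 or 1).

0

a | b = 1/6 | 1/3 = 1/3
(a | b) <-> c = 1/3 <-> 2/3 = 2/3
c -> b = 2/3 -> 1/3 = 2/3
a <-> (c -> b) = 1/6 <-> 2/3 = 1/2
((a | b) <-> c) <-> (a <-> (c -> b)) = 2/3 <-> 1/2 = 5/6
~c = ~2/3 = 1/3
~c -> b = 1/3 -> 1/3 = 1
a -> b = 1/6 -> 1/3 = 1
(~c -> b) -> (a -> b) = 1 -> 1 = 1
(((a | b) <-> c) <-> (a <-> (c -> b))) <-> ((~c -> b) -> (a -> b)) = 5/6 <-> 1 = 5/6
~c = ~2/3 = 1/3
c <-> a = 2/3 <-> 1/6 = 1/2
~c | (c <-> a) = 1/3 | 1/2 = 1/2
c <-> b = 2/3 <-> 1/3 = 2/3
(~c | (c <-> a)) | (c <-> b) = 1/2 | 2/3 = 2/3
((((a | b) <-> c) <-> (a <-> (c -> b))) <-> ((~c -> b) -> (a -> b))) -> ((~c | (c <-> a)) | (c <-> b)) = 5/6 -> 2/3 = 5/6
b | a = 1/3 | 1/6 = 1/3
~(b | a) = ~1/3 = 2/3
b | c = 1/3 | 2/3 = 2/3
b <-> c = 1/3 <-> 2/3 = 2/3
(b | c) -> (b <-> c) = 2/3 -> 2/3 = 1
~(b | a) -> ((b | c) -> (b <-> c)) = 2/3 -> 1 = 1
a <-> a = 1/6 <-> 1/6 = 1
c <-> (a <-> a) = 2/3 <-> 1 = 2/3
(~(b | a) -> ((b | c) -> (b <-> c))) | (c <-> (a <-> a)) = 1 | 2/3 = 1
(((((a | b) <-> c) <-> (a <-> (c -> b))) <-> ((~c -> b) -> (a -> b))) -> ((~c | (c <-> a)) | (c <-> b))) | ((~(b | a) -> ((b | c) -> (b <-> c))) | (c <-> (a <-> a))) = 5/6 | 1 = 1
~((((((a | b) <-> c) <-> (a <-> (c -> b))) <-> ((~c -> b) -> (a -> b))) -> ((~c | (c <-> a)) | (c <-> b))) | ((~(b | a) -> ((b | c) -> (b <-> c))) | (c <-> (a <-> a)))) = ~1 = 0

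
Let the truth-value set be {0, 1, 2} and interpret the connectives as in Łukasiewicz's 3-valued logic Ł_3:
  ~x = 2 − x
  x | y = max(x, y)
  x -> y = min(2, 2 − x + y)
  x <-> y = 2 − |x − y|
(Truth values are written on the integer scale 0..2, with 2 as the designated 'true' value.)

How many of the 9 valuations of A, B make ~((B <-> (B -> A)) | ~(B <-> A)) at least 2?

A = 0, B = 0 ↦ 2  ≥
A = 0, B = 1 ↦ 0  <
A = 0, B = 2 ↦ 0  <
A = 1, B = 0 ↦ 1  <
A = 1, B = 1 ↦ 1  <
A = 1, B = 2 ↦ 1  <
A = 2, B = 0 ↦ 0  <
A = 2, B = 1 ↦ 1  <
A = 2, B = 2 ↦ 0  <
So 1 of the 9 assignments meets the threshold.

1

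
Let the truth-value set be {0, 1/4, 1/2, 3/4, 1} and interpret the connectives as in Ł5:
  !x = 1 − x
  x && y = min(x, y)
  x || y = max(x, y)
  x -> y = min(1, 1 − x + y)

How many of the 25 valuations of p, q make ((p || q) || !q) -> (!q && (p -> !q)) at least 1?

12

value 1: 12 assignments (counts)
value 3/4: 2 assignments
value 1/2: 5 assignments
value 1/4: 1 assignment
value 0: 5 assignments
So 12 of the 25 assignments meet the threshold.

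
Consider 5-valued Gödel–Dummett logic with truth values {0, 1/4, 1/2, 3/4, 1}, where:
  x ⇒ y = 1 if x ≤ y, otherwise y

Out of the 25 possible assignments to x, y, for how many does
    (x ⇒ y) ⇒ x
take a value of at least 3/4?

value 1: 11 assignments (counts)
value 3/4: 2 assignments (counts)
value 1/2: 3 assignments
value 1/4: 4 assignments
value 0: 5 assignments
So 13 of the 25 assignments meet the threshold.

13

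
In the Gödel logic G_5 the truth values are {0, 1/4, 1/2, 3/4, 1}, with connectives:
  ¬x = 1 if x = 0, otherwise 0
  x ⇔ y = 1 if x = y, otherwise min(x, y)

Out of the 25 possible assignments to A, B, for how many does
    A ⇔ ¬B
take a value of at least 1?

value 1: 5 assignments (counts)
value 3/4: 1 assignment
value 1/2: 1 assignment
value 1/4: 1 assignment
value 0: 17 assignments
So 5 of the 25 assignments meet the threshold.

5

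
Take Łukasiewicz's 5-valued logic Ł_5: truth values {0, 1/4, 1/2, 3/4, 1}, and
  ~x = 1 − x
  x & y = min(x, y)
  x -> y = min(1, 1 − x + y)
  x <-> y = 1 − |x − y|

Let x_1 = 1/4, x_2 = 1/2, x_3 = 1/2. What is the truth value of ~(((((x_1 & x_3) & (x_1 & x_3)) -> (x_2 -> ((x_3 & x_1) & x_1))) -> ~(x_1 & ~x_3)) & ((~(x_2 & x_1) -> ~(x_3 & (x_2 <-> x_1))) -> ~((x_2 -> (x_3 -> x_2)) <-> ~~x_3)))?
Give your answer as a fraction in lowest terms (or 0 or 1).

1/4

x_1 & x_3 = 1/4 & 1/2 = 1/4
x_1 & x_3 = 1/4 & 1/2 = 1/4
(x_1 & x_3) & (x_1 & x_3) = 1/4 & 1/4 = 1/4
x_3 & x_1 = 1/2 & 1/4 = 1/4
(x_3 & x_1) & x_1 = 1/4 & 1/4 = 1/4
x_2 -> ((x_3 & x_1) & x_1) = 1/2 -> 1/4 = 3/4
((x_1 & x_3) & (x_1 & x_3)) -> (x_2 -> ((x_3 & x_1) & x_1)) = 1/4 -> 3/4 = 1
~x_3 = ~1/2 = 1/2
x_1 & ~x_3 = 1/4 & 1/2 = 1/4
~(x_1 & ~x_3) = ~1/4 = 3/4
(((x_1 & x_3) & (x_1 & x_3)) -> (x_2 -> ((x_3 & x_1) & x_1))) -> ~(x_1 & ~x_3) = 1 -> 3/4 = 3/4
x_2 & x_1 = 1/2 & 1/4 = 1/4
~(x_2 & x_1) = ~1/4 = 3/4
x_2 <-> x_1 = 1/2 <-> 1/4 = 3/4
x_3 & (x_2 <-> x_1) = 1/2 & 3/4 = 1/2
~(x_3 & (x_2 <-> x_1)) = ~1/2 = 1/2
~(x_2 & x_1) -> ~(x_3 & (x_2 <-> x_1)) = 3/4 -> 1/2 = 3/4
x_3 -> x_2 = 1/2 -> 1/2 = 1
x_2 -> (x_3 -> x_2) = 1/2 -> 1 = 1
~x_3 = ~1/2 = 1/2
~~x_3 = ~1/2 = 1/2
(x_2 -> (x_3 -> x_2)) <-> ~~x_3 = 1 <-> 1/2 = 1/2
~((x_2 -> (x_3 -> x_2)) <-> ~~x_3) = ~1/2 = 1/2
(~(x_2 & x_1) -> ~(x_3 & (x_2 <-> x_1))) -> ~((x_2 -> (x_3 -> x_2)) <-> ~~x_3) = 3/4 -> 1/2 = 3/4
((((x_1 & x_3) & (x_1 & x_3)) -> (x_2 -> ((x_3 & x_1) & x_1))) -> ~(x_1 & ~x_3)) & ((~(x_2 & x_1) -> ~(x_3 & (x_2 <-> x_1))) -> ~((x_2 -> (x_3 -> x_2)) <-> ~~x_3)) = 3/4 & 3/4 = 3/4
~(((((x_1 & x_3) & (x_1 & x_3)) -> (x_2 -> ((x_3 & x_1) & x_1))) -> ~(x_1 & ~x_3)) & ((~(x_2 & x_1) -> ~(x_3 & (x_2 <-> x_1))) -> ~((x_2 -> (x_3 -> x_2)) <-> ~~x_3))) = ~3/4 = 1/4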